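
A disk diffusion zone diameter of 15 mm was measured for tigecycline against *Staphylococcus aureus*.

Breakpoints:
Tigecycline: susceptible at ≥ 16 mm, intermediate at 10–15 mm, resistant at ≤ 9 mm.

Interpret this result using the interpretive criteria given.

I

Tigecycline: 15 mm is in 10–15 mm — Intermediate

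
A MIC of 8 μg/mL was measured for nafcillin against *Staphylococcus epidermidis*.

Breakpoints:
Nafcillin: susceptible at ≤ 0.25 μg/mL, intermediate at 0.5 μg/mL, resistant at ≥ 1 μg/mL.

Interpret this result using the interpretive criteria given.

Nafcillin (8 μg/mL) ≥ 1 μg/mL — resistant

Resistant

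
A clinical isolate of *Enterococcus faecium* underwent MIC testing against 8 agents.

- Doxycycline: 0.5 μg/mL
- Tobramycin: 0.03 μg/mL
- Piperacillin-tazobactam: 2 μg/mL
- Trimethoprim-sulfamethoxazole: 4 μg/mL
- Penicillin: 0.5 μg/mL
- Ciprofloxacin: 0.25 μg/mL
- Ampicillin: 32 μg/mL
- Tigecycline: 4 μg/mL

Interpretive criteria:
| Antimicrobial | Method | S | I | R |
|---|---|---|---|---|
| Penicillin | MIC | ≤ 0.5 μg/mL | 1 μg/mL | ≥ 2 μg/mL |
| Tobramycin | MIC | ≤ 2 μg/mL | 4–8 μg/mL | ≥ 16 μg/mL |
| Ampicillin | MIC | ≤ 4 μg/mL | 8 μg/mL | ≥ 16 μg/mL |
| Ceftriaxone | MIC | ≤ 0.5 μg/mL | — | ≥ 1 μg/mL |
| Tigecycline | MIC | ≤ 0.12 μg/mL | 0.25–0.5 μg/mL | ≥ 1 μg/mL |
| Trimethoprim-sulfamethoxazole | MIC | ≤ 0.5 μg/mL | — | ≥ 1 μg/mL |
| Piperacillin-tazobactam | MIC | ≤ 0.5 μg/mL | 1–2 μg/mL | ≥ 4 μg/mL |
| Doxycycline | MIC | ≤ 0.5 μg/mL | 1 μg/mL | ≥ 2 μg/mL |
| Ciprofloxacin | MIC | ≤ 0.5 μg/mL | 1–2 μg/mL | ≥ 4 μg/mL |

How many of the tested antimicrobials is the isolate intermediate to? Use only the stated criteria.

1

Doxycycline: 0.5 μg/mL is ≤ 0.5 μg/mL ⇒ S
Tobramycin 0.03 μg/mL: ≤ 2 μg/mL → susceptible
Piperacillin-tazobactam: 2 μg/mL is in 1–2 μg/mL — Intermediate
Trimethoprim-sulfamethoxazole 4 μg/mL: ≥ 1 μg/mL — Resistant
Penicillin (0.5 μg/mL) ≤ 0.5 μg/mL ⇒ susceptible
Ciprofloxacin 0.25 μg/mL: ≤ 0.5 μg/mL ⇒ susceptible
Ampicillin: 32 μg/mL is ≥ 16 μg/mL → resistant
Tigecycline (4 μg/mL) ≥ 1 μg/mL — resistant
Intermediate: 1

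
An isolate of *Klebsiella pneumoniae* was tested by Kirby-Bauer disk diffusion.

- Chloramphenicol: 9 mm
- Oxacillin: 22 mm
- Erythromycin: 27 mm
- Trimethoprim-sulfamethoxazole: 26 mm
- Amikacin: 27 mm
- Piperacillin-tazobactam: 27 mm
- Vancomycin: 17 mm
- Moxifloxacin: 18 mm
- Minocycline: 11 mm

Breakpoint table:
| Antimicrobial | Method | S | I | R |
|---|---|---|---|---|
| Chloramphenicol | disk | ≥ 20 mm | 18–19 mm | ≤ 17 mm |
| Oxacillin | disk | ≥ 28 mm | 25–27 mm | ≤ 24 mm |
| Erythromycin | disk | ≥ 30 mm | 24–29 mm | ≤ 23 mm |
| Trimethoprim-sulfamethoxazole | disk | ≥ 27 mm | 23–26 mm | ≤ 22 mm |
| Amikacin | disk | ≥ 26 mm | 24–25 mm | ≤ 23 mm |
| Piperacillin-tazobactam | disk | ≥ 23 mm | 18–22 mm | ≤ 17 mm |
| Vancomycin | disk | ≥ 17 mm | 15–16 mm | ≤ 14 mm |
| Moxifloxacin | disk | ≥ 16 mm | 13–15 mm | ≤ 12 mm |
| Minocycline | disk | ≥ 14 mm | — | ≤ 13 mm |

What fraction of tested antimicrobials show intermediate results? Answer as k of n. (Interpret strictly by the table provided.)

Chloramphenicol 9 mm: ≤ 17 mm — Resistant
Oxacillin: 22 mm is ≤ 24 mm → resistant
Erythromycin 27 mm: in 24–29 mm → intermediate
Trimethoprim-sulfamethoxazole: 26 mm is in 23–26 mm ⇒ intermediate
Amikacin (27 mm) ≥ 26 mm → S
Piperacillin-tazobactam (27 mm) ≥ 23 mm ⇒ Susceptible
Vancomycin 17 mm: ≥ 17 mm → Susceptible
Moxifloxacin: 18 mm is ≥ 16 mm → S
Minocycline 11 mm: ≤ 13 mm — resistant
Intermediate: 2/9

2 of 9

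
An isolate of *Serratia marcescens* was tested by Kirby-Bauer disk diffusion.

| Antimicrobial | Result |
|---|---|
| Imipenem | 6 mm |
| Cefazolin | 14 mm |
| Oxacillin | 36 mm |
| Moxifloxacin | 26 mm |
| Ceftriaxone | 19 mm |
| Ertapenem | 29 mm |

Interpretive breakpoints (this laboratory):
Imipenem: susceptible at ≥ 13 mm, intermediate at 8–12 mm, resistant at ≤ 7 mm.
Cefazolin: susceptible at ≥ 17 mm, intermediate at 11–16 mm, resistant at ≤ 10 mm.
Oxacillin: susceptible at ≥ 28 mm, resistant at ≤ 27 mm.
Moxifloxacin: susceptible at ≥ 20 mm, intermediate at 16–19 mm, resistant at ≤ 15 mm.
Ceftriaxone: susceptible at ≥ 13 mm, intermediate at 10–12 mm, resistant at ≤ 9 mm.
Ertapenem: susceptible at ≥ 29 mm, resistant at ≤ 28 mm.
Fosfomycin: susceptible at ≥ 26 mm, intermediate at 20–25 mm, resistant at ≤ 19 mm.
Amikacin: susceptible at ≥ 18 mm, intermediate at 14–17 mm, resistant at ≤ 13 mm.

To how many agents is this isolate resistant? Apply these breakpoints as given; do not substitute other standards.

Imipenem 6 mm: ≤ 7 mm — R
Cefazolin (14 mm) in 11–16 mm — Intermediate
Oxacillin 36 mm: ≥ 28 mm — susceptible
Moxifloxacin 26 mm: ≥ 20 mm → susceptible
Ceftriaxone 19 mm: ≥ 13 mm ⇒ Susceptible
Ertapenem: 29 mm is ≥ 29 mm — susceptible
Resistant: 1

1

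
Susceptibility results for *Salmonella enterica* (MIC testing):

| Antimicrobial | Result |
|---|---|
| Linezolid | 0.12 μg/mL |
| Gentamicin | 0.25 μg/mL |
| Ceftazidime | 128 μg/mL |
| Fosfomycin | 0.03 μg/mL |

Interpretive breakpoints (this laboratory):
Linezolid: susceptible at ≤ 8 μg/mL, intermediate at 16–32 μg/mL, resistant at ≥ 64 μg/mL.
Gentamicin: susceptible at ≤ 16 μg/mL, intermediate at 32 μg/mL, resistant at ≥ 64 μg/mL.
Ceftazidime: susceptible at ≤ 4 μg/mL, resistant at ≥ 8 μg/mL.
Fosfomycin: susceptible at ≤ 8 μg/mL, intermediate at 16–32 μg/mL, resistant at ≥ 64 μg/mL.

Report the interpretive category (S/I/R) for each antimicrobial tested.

Linezolid: 0.12 μg/mL is ≤ 8 μg/mL — Susceptible
Gentamicin (0.25 μg/mL) ≤ 16 μg/mL ⇒ susceptible
Ceftazidime (128 μg/mL) ≥ 8 μg/mL → R
Fosfomycin (0.03 μg/mL) ≤ 8 μg/mL ⇒ Susceptible

S, S, R, S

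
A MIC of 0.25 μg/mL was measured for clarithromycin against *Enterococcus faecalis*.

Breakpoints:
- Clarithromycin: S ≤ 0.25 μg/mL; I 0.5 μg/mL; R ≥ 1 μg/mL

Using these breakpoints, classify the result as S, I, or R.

Clarithromycin 0.25 μg/mL: ≤ 0.25 μg/mL → Susceptible

Susceptible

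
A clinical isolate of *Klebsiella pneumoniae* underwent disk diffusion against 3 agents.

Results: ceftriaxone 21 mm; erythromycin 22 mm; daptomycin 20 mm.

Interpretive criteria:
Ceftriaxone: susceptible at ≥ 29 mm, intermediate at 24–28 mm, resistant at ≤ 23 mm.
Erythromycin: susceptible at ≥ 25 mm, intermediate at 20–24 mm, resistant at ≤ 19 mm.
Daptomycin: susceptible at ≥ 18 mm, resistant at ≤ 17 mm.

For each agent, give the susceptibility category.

R, I, S

Ceftriaxone: 21 mm is ≤ 23 mm → resistant
Erythromycin: 22 mm is in 20–24 mm — intermediate
Daptomycin: 20 mm is ≥ 18 mm → susceptible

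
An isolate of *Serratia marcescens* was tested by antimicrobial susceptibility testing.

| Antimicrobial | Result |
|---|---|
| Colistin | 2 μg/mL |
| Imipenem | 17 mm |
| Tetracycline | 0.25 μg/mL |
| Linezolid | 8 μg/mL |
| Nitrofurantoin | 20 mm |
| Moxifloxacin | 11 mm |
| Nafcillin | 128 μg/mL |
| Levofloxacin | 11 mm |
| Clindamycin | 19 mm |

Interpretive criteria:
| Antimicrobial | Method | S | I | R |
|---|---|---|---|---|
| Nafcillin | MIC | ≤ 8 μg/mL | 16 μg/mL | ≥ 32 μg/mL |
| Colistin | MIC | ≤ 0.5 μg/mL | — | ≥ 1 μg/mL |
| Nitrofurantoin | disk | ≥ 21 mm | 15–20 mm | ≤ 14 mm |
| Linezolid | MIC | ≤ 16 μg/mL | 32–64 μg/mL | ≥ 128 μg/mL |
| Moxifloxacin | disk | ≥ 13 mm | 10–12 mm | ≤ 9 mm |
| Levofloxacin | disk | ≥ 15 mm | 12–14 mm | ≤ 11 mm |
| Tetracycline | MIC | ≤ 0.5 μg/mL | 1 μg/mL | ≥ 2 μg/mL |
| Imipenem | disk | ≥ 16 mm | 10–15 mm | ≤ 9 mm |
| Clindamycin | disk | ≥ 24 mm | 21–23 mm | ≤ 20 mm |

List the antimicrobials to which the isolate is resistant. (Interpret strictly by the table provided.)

Colistin (2 μg/mL) ≥ 1 μg/mL → resistant
Imipenem: 17 mm is ≥ 16 mm ⇒ S
Tetracycline: 0.25 μg/mL is ≤ 0.5 μg/mL → Susceptible
Linezolid (8 μg/mL) ≤ 16 μg/mL → Susceptible
Nitrofurantoin 20 mm: in 15–20 mm — I
Moxifloxacin: 11 mm is in 10–12 mm → intermediate
Nafcillin (128 μg/mL) ≥ 32 μg/mL → R
Levofloxacin (11 mm) ≤ 11 mm ⇒ Resistant
Clindamycin: 19 mm is ≤ 20 mm ⇒ Resistant

colistin, nafcillin, levofloxacin, clindamycin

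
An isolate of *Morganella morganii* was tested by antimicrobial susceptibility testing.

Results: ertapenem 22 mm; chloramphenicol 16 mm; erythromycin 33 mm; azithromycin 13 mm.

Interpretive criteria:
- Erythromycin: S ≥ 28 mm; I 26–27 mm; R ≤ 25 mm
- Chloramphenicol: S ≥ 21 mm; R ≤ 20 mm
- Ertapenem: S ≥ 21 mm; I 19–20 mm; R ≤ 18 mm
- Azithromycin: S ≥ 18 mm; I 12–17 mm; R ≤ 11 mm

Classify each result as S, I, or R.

S, R, S, I

Ertapenem 22 mm: ≥ 21 mm → Susceptible
Chloramphenicol (16 mm) ≤ 20 mm ⇒ R
Erythromycin (33 mm) ≥ 28 mm — Susceptible
Azithromycin 13 mm: in 12–17 mm ⇒ Intermediate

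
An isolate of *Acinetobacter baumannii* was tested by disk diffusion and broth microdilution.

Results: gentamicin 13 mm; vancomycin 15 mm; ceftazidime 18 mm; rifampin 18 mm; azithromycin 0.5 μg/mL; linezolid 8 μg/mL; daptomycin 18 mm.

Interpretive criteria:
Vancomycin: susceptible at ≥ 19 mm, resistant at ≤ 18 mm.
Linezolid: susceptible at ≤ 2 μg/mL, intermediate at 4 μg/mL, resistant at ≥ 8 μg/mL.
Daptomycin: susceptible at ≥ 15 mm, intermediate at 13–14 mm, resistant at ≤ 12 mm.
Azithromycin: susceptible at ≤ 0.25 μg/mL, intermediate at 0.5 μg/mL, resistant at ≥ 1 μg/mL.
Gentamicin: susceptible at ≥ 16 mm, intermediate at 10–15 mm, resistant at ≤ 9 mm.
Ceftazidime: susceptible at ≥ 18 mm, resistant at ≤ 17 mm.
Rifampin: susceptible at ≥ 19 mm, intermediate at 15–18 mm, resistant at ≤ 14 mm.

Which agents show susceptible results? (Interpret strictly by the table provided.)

Gentamicin: 13 mm is in 10–15 mm → intermediate
Vancomycin: 15 mm is ≤ 18 mm — resistant
Ceftazidime: 18 mm is ≥ 18 mm ⇒ susceptible
Rifampin 18 mm: in 15–18 mm → I
Azithromycin: 0.5 μg/mL is = 0.5 μg/mL ⇒ intermediate
Linezolid 8 μg/mL: ≥ 8 μg/mL → R
Daptomycin: 18 mm is ≥ 15 mm → S

ceftazidime, daptomycin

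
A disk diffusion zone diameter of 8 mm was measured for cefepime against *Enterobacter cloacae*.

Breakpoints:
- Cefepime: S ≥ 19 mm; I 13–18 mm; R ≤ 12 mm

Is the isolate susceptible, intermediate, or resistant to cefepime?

R

Cefepime (8 mm) ≤ 12 mm ⇒ Resistant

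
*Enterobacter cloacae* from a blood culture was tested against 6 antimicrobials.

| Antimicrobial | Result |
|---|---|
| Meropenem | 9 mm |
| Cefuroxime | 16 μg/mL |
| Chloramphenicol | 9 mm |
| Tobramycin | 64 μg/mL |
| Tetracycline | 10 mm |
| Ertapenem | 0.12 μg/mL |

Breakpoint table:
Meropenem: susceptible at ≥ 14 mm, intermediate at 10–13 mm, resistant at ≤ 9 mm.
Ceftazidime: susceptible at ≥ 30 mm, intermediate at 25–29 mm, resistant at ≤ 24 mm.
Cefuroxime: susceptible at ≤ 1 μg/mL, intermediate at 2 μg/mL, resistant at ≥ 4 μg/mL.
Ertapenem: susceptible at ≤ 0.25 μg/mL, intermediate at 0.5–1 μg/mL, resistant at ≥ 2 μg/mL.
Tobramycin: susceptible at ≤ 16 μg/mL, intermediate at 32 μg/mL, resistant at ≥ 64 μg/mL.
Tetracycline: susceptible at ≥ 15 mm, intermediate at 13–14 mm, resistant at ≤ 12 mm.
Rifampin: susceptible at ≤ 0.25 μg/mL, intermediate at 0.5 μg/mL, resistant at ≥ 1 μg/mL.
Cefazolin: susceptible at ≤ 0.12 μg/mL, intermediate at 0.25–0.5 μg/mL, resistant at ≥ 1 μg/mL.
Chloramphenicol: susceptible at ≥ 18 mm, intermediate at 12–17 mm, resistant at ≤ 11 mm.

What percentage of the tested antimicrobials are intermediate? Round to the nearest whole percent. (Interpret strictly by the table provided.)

0%

Meropenem 9 mm: ≤ 9 mm → R
Cefuroxime (16 μg/mL) ≥ 4 μg/mL → Resistant
Chloramphenicol 9 mm: ≤ 11 mm → resistant
Tobramycin (64 μg/mL) ≥ 64 μg/mL ⇒ resistant
Tetracycline 10 mm: ≤ 12 mm ⇒ resistant
Ertapenem 0.12 μg/mL: ≤ 0.25 μg/mL — susceptible
Intermediate: 0/6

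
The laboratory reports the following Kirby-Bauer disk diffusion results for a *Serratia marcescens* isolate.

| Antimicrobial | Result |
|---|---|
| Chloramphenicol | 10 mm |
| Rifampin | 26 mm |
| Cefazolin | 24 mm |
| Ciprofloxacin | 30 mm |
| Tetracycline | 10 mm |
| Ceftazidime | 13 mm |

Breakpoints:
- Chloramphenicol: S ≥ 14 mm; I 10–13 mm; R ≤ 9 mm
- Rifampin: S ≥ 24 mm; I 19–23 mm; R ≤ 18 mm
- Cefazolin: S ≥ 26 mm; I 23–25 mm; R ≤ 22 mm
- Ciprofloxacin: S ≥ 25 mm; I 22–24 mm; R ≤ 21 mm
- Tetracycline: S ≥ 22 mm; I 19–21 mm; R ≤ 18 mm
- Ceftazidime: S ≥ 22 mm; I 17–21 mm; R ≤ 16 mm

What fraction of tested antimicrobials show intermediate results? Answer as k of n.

Chloramphenicol 10 mm: in 10–13 mm — Intermediate
Rifampin (26 mm) ≥ 24 mm ⇒ S
Cefazolin (24 mm) in 23–25 mm ⇒ intermediate
Ciprofloxacin: 30 mm is ≥ 25 mm → susceptible
Tetracycline (10 mm) ≤ 18 mm — resistant
Ceftazidime 13 mm: ≤ 16 mm → Resistant
Intermediate: 2/6

2 of 6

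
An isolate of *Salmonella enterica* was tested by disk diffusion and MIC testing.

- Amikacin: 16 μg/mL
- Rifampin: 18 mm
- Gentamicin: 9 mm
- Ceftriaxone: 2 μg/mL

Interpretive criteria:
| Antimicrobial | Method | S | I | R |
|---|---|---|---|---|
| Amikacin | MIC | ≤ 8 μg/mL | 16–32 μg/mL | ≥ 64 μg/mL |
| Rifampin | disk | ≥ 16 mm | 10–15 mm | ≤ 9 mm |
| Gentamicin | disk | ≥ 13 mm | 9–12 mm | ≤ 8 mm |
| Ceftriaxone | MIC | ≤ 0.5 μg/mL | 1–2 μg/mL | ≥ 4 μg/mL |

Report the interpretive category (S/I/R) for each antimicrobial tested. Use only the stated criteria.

I, S, I, I

Amikacin: 16 μg/mL is in 16–32 μg/mL ⇒ I
Rifampin 18 mm: ≥ 16 mm — S
Gentamicin: 9 mm is in 9–12 mm — Intermediate
Ceftriaxone: 2 μg/mL is in 1–2 μg/mL → intermediate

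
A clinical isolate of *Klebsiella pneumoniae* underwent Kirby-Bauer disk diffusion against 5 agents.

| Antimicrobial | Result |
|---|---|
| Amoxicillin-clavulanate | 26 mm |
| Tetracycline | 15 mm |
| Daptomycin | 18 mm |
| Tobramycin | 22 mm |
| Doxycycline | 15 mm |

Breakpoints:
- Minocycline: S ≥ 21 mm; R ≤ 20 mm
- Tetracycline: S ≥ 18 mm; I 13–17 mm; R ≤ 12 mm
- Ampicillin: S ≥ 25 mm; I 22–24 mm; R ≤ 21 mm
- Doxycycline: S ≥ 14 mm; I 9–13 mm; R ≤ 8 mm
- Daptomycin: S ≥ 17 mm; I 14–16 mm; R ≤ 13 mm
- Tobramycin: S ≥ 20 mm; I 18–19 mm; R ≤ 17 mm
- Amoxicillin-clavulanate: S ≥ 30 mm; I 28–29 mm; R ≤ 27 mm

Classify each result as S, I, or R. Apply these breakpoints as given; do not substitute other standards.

R, I, S, S, S

Amoxicillin-clavulanate 26 mm: ≤ 27 mm → R
Tetracycline: 15 mm is in 13–17 mm → I
Daptomycin (18 mm) ≥ 17 mm → S
Tobramycin: 22 mm is ≥ 20 mm → Susceptible
Doxycycline: 15 mm is ≥ 14 mm — Susceptible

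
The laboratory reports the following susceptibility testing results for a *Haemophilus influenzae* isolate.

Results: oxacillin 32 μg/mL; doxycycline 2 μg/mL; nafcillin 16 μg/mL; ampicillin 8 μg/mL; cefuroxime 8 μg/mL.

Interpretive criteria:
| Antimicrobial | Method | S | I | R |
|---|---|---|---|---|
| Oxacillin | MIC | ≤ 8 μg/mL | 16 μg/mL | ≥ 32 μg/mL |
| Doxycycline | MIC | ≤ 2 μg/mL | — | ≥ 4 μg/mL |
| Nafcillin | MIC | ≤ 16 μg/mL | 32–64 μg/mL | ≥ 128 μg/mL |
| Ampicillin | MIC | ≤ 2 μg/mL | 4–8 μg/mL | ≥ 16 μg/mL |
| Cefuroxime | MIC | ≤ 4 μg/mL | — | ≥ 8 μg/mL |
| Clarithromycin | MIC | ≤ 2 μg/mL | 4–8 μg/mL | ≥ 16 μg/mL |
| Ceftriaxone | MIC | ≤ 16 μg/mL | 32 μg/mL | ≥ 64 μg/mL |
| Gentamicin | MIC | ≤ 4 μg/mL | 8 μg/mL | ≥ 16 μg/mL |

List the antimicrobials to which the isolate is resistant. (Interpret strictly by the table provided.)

Oxacillin 32 μg/mL: ≥ 32 μg/mL → R
Doxycycline (2 μg/mL) ≤ 2 μg/mL → S
Nafcillin: 16 μg/mL is ≤ 16 μg/mL → susceptible
Ampicillin: 8 μg/mL is in 4–8 μg/mL → I
Cefuroxime (8 μg/mL) ≥ 8 μg/mL ⇒ resistant

oxacillin, cefuroxime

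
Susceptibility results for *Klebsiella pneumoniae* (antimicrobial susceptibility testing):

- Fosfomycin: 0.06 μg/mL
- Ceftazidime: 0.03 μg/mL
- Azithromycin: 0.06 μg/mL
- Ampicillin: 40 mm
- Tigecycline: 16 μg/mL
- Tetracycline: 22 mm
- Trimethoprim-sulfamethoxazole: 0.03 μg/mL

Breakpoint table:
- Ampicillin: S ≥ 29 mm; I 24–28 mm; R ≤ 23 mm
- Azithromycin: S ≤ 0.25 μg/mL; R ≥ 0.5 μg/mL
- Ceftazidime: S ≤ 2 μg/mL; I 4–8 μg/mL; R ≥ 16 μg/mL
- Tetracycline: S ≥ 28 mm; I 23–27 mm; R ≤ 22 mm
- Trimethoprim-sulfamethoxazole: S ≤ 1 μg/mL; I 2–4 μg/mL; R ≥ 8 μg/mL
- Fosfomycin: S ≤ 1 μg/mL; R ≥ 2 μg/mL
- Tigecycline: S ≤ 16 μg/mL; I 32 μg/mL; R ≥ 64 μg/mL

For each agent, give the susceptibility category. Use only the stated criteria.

Fosfomycin 0.06 μg/mL: ≤ 1 μg/mL ⇒ Susceptible
Ceftazidime (0.03 μg/mL) ≤ 2 μg/mL ⇒ S
Azithromycin 0.06 μg/mL: ≤ 0.25 μg/mL → susceptible
Ampicillin (40 mm) ≥ 29 mm → Susceptible
Tigecycline 16 μg/mL: ≤ 16 μg/mL ⇒ S
Tetracycline: 22 mm is ≤ 22 mm ⇒ resistant
Trimethoprim-sulfamethoxazole (0.03 μg/mL) ≤ 1 μg/mL ⇒ susceptible

S, S, S, S, S, R, S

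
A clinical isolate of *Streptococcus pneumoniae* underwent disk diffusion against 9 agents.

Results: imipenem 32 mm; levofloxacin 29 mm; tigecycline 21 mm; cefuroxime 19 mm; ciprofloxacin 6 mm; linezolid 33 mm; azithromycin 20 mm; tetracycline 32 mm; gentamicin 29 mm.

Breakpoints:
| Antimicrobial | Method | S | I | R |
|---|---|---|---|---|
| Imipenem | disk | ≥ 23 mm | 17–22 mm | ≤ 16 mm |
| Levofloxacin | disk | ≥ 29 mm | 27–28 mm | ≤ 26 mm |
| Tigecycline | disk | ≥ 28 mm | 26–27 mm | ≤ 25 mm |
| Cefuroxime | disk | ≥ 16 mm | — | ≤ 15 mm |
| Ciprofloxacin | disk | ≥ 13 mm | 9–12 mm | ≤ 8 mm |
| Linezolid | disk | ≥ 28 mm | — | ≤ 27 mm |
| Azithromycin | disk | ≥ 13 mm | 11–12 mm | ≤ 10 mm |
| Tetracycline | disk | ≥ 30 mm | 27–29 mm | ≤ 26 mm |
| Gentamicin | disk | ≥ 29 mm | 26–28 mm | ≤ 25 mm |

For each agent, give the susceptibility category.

S, S, R, S, R, S, S, S, S

Imipenem (32 mm) ≥ 23 mm — Susceptible
Levofloxacin: 29 mm is ≥ 29 mm — S
Tigecycline (21 mm) ≤ 25 mm ⇒ Resistant
Cefuroxime (19 mm) ≥ 16 mm — susceptible
Ciprofloxacin: 6 mm is ≤ 8 mm ⇒ resistant
Linezolid: 33 mm is ≥ 28 mm ⇒ Susceptible
Azithromycin (20 mm) ≥ 13 mm ⇒ Susceptible
Tetracycline: 32 mm is ≥ 30 mm → Susceptible
Gentamicin: 29 mm is ≥ 29 mm ⇒ S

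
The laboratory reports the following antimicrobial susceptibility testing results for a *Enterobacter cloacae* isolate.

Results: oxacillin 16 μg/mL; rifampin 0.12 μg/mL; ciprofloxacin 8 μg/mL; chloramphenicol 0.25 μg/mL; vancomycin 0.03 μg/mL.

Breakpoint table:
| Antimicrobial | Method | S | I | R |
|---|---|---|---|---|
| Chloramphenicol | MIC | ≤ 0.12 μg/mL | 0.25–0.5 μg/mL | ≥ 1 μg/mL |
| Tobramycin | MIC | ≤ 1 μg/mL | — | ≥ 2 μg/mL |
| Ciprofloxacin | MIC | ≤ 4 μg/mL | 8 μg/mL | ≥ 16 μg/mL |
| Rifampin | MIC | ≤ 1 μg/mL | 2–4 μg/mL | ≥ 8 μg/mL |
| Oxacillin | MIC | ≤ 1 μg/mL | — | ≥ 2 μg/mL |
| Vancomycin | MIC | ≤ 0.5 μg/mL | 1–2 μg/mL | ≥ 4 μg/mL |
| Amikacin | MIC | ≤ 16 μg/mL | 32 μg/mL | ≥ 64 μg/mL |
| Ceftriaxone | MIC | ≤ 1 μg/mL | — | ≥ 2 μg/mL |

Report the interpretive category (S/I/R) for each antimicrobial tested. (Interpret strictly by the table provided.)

R, S, I, I, S

Oxacillin (16 μg/mL) ≥ 2 μg/mL — Resistant
Rifampin 0.12 μg/mL: ≤ 1 μg/mL ⇒ S
Ciprofloxacin: 8 μg/mL is = 8 μg/mL — I
Chloramphenicol: 0.25 μg/mL is in 0.25–0.5 μg/mL → I
Vancomycin 0.03 μg/mL: ≤ 0.5 μg/mL ⇒ susceptible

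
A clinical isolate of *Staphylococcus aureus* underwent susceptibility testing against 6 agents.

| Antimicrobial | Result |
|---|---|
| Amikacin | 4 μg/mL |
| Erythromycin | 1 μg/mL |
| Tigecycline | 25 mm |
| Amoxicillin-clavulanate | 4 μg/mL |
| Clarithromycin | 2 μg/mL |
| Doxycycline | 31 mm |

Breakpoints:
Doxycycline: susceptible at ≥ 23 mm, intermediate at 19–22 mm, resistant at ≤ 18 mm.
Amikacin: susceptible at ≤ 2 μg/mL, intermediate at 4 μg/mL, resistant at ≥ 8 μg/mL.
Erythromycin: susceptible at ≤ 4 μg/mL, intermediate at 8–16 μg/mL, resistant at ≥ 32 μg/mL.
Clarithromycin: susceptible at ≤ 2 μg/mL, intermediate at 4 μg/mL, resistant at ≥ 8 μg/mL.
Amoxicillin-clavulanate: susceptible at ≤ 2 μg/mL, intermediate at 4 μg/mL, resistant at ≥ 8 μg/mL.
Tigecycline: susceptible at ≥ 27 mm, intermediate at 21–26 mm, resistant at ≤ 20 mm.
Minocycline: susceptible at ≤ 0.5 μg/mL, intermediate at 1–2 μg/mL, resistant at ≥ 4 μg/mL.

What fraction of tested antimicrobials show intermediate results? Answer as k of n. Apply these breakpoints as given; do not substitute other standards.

Amikacin: 4 μg/mL is = 4 μg/mL — intermediate
Erythromycin: 1 μg/mL is ≤ 4 μg/mL — susceptible
Tigecycline (25 mm) in 21–26 mm → intermediate
Amoxicillin-clavulanate (4 μg/mL) = 4 μg/mL — I
Clarithromycin (2 μg/mL) ≤ 2 μg/mL → susceptible
Doxycycline: 31 mm is ≥ 23 mm ⇒ S
Intermediate: 3/6

3 of 6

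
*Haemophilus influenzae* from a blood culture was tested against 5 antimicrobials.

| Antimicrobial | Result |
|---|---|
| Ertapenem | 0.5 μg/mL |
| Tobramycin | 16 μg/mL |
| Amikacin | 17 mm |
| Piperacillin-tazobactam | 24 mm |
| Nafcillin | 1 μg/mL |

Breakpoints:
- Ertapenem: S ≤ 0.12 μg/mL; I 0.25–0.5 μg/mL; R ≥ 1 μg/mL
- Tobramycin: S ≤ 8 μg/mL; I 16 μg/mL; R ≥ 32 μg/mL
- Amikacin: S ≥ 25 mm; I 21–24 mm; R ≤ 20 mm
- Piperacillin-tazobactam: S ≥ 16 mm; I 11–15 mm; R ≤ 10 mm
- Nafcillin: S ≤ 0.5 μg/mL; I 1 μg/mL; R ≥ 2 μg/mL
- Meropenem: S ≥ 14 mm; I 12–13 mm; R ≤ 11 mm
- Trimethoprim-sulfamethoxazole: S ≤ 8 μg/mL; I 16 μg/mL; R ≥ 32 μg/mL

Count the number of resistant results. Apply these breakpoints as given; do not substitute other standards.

Ertapenem: 0.5 μg/mL is in 0.25–0.5 μg/mL — Intermediate
Tobramycin (16 μg/mL) = 16 μg/mL ⇒ Intermediate
Amikacin 17 mm: ≤ 20 mm ⇒ R
Piperacillin-tazobactam 24 mm: ≥ 16 mm — S
Nafcillin 1 μg/mL: = 1 μg/mL ⇒ Intermediate
Resistant: 1

1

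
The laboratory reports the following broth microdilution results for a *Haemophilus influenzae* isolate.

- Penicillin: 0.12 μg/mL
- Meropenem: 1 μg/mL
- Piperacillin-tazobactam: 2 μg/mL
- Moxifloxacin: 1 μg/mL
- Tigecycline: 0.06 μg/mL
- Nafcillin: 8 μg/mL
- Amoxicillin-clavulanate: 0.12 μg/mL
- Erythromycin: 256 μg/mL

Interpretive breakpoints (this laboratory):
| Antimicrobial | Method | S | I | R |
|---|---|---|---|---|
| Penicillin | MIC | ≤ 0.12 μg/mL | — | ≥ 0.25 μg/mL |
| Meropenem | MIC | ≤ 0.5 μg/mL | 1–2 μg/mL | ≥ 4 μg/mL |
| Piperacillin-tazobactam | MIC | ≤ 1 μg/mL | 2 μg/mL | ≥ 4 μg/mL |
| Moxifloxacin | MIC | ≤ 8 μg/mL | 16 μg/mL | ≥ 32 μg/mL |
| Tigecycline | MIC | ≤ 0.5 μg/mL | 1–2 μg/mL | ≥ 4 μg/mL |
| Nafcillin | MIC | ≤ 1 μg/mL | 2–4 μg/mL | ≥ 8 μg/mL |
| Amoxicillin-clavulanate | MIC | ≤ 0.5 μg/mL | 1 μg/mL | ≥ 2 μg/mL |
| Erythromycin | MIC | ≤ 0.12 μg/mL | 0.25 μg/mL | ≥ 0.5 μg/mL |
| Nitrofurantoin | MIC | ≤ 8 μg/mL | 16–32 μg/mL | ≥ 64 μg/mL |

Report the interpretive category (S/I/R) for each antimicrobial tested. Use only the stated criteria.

Penicillin 0.12 μg/mL: ≤ 0.12 μg/mL → susceptible
Meropenem: 1 μg/mL is in 1–2 μg/mL — intermediate
Piperacillin-tazobactam (2 μg/mL) = 2 μg/mL → Intermediate
Moxifloxacin: 1 μg/mL is ≤ 8 μg/mL → susceptible
Tigecycline (0.06 μg/mL) ≤ 0.5 μg/mL → S
Nafcillin (8 μg/mL) ≥ 8 μg/mL — Resistant
Amoxicillin-clavulanate: 0.12 μg/mL is ≤ 0.5 μg/mL — Susceptible
Erythromycin: 256 μg/mL is ≥ 0.5 μg/mL — resistant

S, I, I, S, S, R, S, R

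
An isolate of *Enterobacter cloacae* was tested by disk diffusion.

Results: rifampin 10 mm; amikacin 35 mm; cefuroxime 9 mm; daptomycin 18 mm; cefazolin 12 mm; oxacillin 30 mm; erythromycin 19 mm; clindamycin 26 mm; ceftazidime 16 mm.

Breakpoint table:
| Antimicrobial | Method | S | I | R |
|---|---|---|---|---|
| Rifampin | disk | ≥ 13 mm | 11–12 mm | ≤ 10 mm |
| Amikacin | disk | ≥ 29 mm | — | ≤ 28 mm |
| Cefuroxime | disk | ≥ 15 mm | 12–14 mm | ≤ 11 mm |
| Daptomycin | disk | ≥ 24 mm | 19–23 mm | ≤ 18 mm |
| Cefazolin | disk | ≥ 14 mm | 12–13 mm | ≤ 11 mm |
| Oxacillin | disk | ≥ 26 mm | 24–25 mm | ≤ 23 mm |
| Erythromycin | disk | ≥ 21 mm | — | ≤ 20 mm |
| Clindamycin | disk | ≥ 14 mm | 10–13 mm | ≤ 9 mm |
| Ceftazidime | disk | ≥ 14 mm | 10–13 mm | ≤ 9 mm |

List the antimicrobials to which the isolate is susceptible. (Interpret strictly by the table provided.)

Rifampin: 10 mm is ≤ 10 mm → R
Amikacin: 35 mm is ≥ 29 mm ⇒ S
Cefuroxime (9 mm) ≤ 11 mm — resistant
Daptomycin (18 mm) ≤ 18 mm — R
Cefazolin (12 mm) in 12–13 mm — Intermediate
Oxacillin: 30 mm is ≥ 26 mm ⇒ susceptible
Erythromycin: 19 mm is ≤ 20 mm ⇒ resistant
Clindamycin 26 mm: ≥ 14 mm — Susceptible
Ceftazidime (16 mm) ≥ 14 mm ⇒ Susceptible

amikacin, oxacillin, clindamycin, ceftazidime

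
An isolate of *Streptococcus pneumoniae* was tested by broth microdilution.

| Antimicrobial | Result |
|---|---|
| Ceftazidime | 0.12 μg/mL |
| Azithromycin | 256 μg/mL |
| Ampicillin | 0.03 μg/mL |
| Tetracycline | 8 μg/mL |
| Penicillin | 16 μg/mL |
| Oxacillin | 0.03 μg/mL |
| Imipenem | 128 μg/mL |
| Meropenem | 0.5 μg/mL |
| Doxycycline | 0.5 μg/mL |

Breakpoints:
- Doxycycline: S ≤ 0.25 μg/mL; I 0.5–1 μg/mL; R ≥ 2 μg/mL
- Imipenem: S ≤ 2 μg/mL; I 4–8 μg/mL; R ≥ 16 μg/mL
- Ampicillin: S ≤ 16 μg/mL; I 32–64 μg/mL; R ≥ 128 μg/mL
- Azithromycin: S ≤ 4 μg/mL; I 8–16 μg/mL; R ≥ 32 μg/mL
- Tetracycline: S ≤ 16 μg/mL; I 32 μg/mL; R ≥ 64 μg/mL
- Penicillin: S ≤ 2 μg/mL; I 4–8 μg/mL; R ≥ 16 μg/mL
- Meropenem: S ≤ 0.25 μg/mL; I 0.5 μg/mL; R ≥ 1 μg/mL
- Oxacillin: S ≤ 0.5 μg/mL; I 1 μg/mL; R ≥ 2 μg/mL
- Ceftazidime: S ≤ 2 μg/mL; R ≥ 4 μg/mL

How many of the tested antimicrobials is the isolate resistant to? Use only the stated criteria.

3

Ceftazidime (0.12 μg/mL) ≤ 2 μg/mL → S
Azithromycin 256 μg/mL: ≥ 32 μg/mL — R
Ampicillin (0.03 μg/mL) ≤ 16 μg/mL — Susceptible
Tetracycline 8 μg/mL: ≤ 16 μg/mL → susceptible
Penicillin (16 μg/mL) ≥ 16 μg/mL ⇒ Resistant
Oxacillin 0.03 μg/mL: ≤ 0.5 μg/mL — Susceptible
Imipenem (128 μg/mL) ≥ 16 μg/mL → R
Meropenem 0.5 μg/mL: = 0.5 μg/mL ⇒ intermediate
Doxycycline: 0.5 μg/mL is in 0.5–1 μg/mL ⇒ I
Resistant: 3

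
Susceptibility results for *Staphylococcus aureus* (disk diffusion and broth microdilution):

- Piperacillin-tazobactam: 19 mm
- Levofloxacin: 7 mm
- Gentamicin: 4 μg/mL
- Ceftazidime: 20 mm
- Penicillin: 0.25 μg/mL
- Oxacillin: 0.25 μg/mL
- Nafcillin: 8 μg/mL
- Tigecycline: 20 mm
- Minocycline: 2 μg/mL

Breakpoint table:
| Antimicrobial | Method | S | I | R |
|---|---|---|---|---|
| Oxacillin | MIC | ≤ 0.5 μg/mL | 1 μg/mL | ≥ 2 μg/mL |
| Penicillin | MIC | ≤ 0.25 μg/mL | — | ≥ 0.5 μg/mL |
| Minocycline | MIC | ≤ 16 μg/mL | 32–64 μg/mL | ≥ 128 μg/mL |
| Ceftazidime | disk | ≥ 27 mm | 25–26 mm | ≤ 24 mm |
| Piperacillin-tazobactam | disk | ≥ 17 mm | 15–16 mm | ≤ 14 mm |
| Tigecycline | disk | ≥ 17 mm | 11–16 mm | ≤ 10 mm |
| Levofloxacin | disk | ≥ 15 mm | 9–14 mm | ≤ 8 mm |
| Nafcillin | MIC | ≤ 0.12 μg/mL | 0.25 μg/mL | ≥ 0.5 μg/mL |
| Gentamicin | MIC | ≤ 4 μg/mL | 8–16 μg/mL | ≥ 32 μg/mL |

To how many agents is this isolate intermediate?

0

Piperacillin-tazobactam: 19 mm is ≥ 17 mm → Susceptible
Levofloxacin: 7 mm is ≤ 8 mm → R
Gentamicin 4 μg/mL: ≤ 4 μg/mL ⇒ Susceptible
Ceftazidime 20 mm: ≤ 24 mm — Resistant
Penicillin 0.25 μg/mL: ≤ 0.25 μg/mL → S
Oxacillin (0.25 μg/mL) ≤ 0.5 μg/mL — Susceptible
Nafcillin: 8 μg/mL is ≥ 0.5 μg/mL ⇒ resistant
Tigecycline: 20 mm is ≥ 17 mm → Susceptible
Minocycline (2 μg/mL) ≤ 16 μg/mL — susceptible
Intermediate: 0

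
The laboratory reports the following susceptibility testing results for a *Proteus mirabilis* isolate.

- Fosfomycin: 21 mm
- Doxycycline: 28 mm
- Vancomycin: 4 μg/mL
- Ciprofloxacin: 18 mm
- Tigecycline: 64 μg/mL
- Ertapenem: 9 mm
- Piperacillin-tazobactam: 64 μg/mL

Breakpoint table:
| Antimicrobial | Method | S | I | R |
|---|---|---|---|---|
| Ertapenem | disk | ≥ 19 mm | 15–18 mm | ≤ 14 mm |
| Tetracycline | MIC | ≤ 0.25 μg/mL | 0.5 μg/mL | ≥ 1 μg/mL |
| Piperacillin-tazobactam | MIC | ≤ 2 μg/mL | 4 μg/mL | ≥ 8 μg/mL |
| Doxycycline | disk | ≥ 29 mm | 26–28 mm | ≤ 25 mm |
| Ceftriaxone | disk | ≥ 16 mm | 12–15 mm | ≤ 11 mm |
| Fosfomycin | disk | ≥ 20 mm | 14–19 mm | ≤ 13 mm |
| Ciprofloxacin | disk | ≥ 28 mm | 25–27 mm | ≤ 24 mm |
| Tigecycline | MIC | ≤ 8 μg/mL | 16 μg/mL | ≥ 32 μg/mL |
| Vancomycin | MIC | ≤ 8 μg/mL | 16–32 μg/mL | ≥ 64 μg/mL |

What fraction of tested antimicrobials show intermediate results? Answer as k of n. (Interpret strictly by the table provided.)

1 of 7

Fosfomycin: 21 mm is ≥ 20 mm ⇒ S
Doxycycline: 28 mm is in 26–28 mm ⇒ intermediate
Vancomycin (4 μg/mL) ≤ 8 μg/mL — susceptible
Ciprofloxacin: 18 mm is ≤ 24 mm ⇒ resistant
Tigecycline: 64 μg/mL is ≥ 32 μg/mL → R
Ertapenem 9 mm: ≤ 14 mm ⇒ R
Piperacillin-tazobactam 64 μg/mL: ≥ 8 μg/mL — Resistant
Intermediate: 1/7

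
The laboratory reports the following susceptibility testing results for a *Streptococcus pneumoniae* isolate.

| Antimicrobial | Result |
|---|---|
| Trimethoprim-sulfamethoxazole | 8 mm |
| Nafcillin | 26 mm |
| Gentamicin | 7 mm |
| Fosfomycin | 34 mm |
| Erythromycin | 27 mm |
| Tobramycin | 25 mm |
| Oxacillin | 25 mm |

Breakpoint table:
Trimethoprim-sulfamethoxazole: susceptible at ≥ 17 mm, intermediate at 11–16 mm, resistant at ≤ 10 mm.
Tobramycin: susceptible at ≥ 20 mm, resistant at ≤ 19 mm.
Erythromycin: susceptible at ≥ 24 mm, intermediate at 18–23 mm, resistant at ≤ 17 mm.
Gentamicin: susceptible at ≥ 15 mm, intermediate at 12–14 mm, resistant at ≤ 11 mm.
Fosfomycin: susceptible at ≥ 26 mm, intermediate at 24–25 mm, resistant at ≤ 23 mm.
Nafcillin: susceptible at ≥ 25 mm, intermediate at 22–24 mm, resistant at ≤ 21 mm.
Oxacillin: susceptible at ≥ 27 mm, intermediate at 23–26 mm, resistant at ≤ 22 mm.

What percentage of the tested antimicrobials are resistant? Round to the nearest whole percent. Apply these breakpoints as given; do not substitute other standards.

Trimethoprim-sulfamethoxazole 8 mm: ≤ 10 mm ⇒ resistant
Nafcillin 26 mm: ≥ 25 mm — susceptible
Gentamicin: 7 mm is ≤ 11 mm → resistant
Fosfomycin 34 mm: ≥ 26 mm ⇒ S
Erythromycin: 27 mm is ≥ 24 mm — susceptible
Tobramycin (25 mm) ≥ 20 mm ⇒ Susceptible
Oxacillin (25 mm) in 23–26 mm → I
Resistant: 2/7

29%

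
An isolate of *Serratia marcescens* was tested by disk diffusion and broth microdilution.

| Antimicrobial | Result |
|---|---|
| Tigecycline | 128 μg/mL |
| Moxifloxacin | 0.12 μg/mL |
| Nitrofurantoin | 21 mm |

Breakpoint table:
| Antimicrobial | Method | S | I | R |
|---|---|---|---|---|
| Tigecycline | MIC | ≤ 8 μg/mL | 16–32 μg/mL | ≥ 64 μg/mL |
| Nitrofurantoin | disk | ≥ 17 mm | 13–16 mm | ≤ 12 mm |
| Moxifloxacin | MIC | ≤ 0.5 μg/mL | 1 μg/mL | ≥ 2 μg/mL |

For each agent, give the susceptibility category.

Tigecycline 128 μg/mL: ≥ 64 μg/mL ⇒ Resistant
Moxifloxacin 0.12 μg/mL: ≤ 0.5 μg/mL → S
Nitrofurantoin 21 mm: ≥ 17 mm — Susceptible

R, S, S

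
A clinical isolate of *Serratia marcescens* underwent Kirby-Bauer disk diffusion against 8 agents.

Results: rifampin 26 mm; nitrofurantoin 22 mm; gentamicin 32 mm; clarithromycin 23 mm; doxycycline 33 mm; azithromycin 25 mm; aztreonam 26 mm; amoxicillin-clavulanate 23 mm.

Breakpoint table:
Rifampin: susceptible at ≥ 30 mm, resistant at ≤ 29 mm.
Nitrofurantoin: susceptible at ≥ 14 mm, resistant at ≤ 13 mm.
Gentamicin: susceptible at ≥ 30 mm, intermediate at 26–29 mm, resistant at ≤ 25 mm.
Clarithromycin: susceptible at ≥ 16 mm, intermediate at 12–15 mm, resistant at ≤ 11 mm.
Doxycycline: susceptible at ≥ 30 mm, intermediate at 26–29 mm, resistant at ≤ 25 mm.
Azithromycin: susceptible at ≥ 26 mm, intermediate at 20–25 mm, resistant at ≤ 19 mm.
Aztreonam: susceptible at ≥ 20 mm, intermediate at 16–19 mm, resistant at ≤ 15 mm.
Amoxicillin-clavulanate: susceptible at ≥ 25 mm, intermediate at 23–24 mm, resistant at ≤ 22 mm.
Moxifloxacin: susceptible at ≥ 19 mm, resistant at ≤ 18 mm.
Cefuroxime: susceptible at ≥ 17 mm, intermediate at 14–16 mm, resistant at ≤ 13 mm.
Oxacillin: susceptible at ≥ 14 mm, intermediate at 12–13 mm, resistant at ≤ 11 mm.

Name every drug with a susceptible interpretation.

nitrofurantoin, gentamicin, clarithromycin, doxycycline, aztreonam

Rifampin 26 mm: ≤ 29 mm ⇒ resistant
Nitrofurantoin: 22 mm is ≥ 14 mm — Susceptible
Gentamicin (32 mm) ≥ 30 mm — S
Clarithromycin 23 mm: ≥ 16 mm ⇒ Susceptible
Doxycycline: 33 mm is ≥ 30 mm ⇒ Susceptible
Azithromycin 25 mm: in 20–25 mm → intermediate
Aztreonam (26 mm) ≥ 20 mm ⇒ susceptible
Amoxicillin-clavulanate (23 mm) in 23–24 mm → I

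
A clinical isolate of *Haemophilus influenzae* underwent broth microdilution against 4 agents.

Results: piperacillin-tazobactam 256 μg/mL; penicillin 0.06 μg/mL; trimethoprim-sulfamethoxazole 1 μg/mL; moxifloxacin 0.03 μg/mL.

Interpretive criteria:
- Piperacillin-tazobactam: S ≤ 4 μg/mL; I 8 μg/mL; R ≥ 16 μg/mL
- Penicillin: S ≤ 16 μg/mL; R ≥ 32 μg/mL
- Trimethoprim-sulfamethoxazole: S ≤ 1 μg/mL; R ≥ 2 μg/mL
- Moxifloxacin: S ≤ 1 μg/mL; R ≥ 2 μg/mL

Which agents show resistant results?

Piperacillin-tazobactam (256 μg/mL) ≥ 16 μg/mL → Resistant
Penicillin 0.06 μg/mL: ≤ 16 μg/mL → S
Trimethoprim-sulfamethoxazole (1 μg/mL) ≤ 1 μg/mL ⇒ Susceptible
Moxifloxacin (0.03 μg/mL) ≤ 1 μg/mL ⇒ Susceptible

piperacillin-tazobactam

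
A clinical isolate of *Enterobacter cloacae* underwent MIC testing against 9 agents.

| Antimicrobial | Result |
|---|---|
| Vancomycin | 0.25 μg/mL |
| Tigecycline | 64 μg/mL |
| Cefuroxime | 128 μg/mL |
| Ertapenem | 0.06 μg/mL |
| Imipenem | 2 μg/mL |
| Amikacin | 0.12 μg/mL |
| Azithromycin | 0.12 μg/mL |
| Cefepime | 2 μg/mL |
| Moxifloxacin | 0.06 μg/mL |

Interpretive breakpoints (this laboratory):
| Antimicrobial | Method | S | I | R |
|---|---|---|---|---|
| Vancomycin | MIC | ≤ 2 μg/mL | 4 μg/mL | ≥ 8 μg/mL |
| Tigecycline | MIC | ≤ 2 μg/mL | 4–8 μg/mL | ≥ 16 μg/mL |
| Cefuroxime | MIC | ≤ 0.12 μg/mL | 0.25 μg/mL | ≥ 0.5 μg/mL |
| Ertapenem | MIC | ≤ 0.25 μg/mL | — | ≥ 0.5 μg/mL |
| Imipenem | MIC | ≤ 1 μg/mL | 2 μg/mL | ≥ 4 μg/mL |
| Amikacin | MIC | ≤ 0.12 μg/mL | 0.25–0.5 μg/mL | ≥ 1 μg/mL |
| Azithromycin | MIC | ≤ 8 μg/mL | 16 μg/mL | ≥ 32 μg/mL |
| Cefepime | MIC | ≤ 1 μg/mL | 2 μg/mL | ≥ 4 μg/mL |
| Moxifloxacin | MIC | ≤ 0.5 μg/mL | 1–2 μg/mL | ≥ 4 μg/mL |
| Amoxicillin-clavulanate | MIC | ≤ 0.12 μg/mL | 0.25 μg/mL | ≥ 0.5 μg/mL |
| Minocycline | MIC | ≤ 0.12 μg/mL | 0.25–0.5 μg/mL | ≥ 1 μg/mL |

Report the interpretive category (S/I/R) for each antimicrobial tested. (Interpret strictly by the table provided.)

S, R, R, S, I, S, S, I, S

Vancomycin (0.25 μg/mL) ≤ 2 μg/mL → Susceptible
Tigecycline (64 μg/mL) ≥ 16 μg/mL ⇒ R
Cefuroxime: 128 μg/mL is ≥ 0.5 μg/mL → resistant
Ertapenem 0.06 μg/mL: ≤ 0.25 μg/mL — susceptible
Imipenem (2 μg/mL) = 2 μg/mL ⇒ Intermediate
Amikacin (0.12 μg/mL) ≤ 0.12 μg/mL → Susceptible
Azithromycin 0.12 μg/mL: ≤ 8 μg/mL ⇒ susceptible
Cefepime (2 μg/mL) = 2 μg/mL → Intermediate
Moxifloxacin 0.06 μg/mL: ≤ 0.5 μg/mL → susceptible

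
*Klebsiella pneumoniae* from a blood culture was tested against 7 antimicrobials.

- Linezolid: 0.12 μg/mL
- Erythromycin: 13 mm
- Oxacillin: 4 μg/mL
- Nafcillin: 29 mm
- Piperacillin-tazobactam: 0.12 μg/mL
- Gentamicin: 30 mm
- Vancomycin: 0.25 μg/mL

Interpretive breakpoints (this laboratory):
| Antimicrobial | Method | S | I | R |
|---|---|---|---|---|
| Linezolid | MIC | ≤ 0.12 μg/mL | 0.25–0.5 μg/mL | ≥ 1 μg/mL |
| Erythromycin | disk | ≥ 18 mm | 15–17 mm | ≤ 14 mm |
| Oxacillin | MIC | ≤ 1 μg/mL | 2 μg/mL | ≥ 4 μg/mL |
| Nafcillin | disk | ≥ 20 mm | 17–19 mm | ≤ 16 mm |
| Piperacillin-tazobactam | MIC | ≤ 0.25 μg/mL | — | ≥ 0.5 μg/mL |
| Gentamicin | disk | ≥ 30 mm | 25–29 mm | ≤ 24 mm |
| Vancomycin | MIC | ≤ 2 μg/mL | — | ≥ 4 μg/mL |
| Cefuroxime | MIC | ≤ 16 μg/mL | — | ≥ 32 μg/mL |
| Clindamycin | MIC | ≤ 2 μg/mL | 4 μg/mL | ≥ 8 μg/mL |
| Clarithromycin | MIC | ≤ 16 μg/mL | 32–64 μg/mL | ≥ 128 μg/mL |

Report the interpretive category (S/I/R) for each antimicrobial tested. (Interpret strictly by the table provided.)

S, R, R, S, S, S, S

Linezolid 0.12 μg/mL: ≤ 0.12 μg/mL — Susceptible
Erythromycin 13 mm: ≤ 14 mm — Resistant
Oxacillin (4 μg/mL) ≥ 4 μg/mL ⇒ Resistant
Nafcillin 29 mm: ≥ 20 mm — susceptible
Piperacillin-tazobactam (0.12 μg/mL) ≤ 0.25 μg/mL → S
Gentamicin 30 mm: ≥ 30 mm — Susceptible
Vancomycin: 0.25 μg/mL is ≤ 2 μg/mL ⇒ Susceptible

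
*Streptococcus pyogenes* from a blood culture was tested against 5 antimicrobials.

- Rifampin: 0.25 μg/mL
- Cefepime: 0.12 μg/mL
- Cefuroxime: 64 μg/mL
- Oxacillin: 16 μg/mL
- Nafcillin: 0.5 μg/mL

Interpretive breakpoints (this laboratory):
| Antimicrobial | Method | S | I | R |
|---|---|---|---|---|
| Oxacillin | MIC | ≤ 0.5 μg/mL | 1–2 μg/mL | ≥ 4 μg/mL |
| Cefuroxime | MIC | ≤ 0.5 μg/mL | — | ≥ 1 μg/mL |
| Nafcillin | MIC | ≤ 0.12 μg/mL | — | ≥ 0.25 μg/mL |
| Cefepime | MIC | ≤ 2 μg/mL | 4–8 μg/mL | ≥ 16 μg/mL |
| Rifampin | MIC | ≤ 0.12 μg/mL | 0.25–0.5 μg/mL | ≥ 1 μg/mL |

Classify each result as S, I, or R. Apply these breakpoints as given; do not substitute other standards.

Rifampin (0.25 μg/mL) in 0.25–0.5 μg/mL ⇒ I
Cefepime (0.12 μg/mL) ≤ 2 μg/mL — susceptible
Cefuroxime 64 μg/mL: ≥ 1 μg/mL → R
Oxacillin 16 μg/mL: ≥ 4 μg/mL — Resistant
Nafcillin (0.5 μg/mL) ≥ 0.25 μg/mL → Resistant

I, S, R, R, R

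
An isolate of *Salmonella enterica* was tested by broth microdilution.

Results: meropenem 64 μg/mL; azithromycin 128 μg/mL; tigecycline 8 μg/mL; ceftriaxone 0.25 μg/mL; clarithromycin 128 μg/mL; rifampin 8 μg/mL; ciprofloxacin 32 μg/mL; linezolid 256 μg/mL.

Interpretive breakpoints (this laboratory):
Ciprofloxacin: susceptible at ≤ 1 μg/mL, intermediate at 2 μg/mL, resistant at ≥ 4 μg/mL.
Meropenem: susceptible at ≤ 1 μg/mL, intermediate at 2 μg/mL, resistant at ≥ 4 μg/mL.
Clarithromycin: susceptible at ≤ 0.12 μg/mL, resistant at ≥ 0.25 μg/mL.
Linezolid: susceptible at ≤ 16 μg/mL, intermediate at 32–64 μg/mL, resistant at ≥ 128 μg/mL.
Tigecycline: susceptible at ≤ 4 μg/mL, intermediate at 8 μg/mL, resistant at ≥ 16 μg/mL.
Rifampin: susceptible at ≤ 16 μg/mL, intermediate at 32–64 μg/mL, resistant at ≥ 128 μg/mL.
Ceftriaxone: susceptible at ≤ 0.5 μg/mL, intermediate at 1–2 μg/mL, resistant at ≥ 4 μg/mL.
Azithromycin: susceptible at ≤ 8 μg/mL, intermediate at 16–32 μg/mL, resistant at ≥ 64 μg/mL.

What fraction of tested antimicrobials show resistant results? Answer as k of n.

5 of 8

Meropenem 64 μg/mL: ≥ 4 μg/mL — R
Azithromycin (128 μg/mL) ≥ 64 μg/mL — resistant
Tigecycline: 8 μg/mL is = 8 μg/mL ⇒ I
Ceftriaxone (0.25 μg/mL) ≤ 0.5 μg/mL → Susceptible
Clarithromycin 128 μg/mL: ≥ 0.25 μg/mL → resistant
Rifampin: 8 μg/mL is ≤ 16 μg/mL — S
Ciprofloxacin 32 μg/mL: ≥ 4 μg/mL → R
Linezolid (256 μg/mL) ≥ 128 μg/mL — Resistant
Resistant: 5/8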